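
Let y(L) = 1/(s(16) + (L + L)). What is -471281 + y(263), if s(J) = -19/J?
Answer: -3957346541/8397 ≈ -4.7128e+5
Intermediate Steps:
y(L) = 1/(-19/16 + 2*L) (y(L) = 1/(-19/16 + (L + L)) = 1/(-19*1/16 + 2*L) = 1/(-19/16 + 2*L))
-471281 + y(263) = -471281 + 16/(-19 + 32*263) = -471281 + 16/(-19 + 8416) = -471281 + 16/8397 = -3957346541/8397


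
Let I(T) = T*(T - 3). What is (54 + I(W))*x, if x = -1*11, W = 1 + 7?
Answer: -1034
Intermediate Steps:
W = 8
x = -11
I(T) = T*(-3 + T)
(54 + I(W))*x = (54 + 8*(-3 + 8))*(-11) = (54 + 8*5)*(-11) = (54 + 40)*(-11) = 94*(-11) = -1034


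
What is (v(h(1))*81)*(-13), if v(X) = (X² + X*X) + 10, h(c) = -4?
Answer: -44226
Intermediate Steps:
v(X) = 10 + 2*X² (v(X) = (X² + X²) + 10 = 2*X² + 10 = 10 + 2*X²)
(v(h(1))*81)*(-13) = ((10 + 2*(-4)²)*81)*(-13) = ((10 + 2*16)*81)*(-13) = ((10 + 32)*81)*(-13) = (42*81)*(-13) = 3402*(-13) = -44226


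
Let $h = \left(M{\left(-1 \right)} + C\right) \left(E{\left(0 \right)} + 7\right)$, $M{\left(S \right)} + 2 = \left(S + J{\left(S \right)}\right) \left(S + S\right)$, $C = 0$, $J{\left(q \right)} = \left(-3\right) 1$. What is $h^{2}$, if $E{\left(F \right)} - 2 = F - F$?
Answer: $2916$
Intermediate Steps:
$J{\left(q \right)} = -3$
$E{\left(F \right)} = 2$ ($E{\left(F \right)} = 2 + \left(F - F\right) = 2 + 0 = 2$)
$M{\left(S \right)} = -2 + 2 S \left(-3 + S\right)$ ($M{\left(S \right)} = -2 + \left(S - 3\right) \left(S + S\right) = -2 + \left(-3 + S\right) 2 S = -2 + 2 S \left(-3 + S\right)$)
$h = 54$ ($h = \left(\left(-2 - -6 + 2 \left(-1\right)^{2}\right) + 0\right) \left(2 + 7\right) = \left(\left(-2 + 6 + 2 \cdot 1\right) + 0\right) 9 = \left(\left(-2 + 6 + 2\right) + 0\right) 9 = \left(6 + 0\right) 9 = 6 \cdot 9 = 54$)
$h^{2} = 54^{2} = 2916$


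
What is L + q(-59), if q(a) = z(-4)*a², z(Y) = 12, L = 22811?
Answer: 64583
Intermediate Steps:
q(a) = 12*a²
L + q(-59) = 22811 + 12*(-59)² = 22811 + 12*3481 = 22811 + 41772 = 64583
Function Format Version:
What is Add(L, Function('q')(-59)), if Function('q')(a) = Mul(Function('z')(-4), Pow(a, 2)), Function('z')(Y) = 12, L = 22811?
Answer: 64583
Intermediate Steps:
Function('q')(a) = Mul(12, Pow(a, 2))
Add(L, Function('q')(-59)) = Add(22811, Mul(12, Pow(-59, 2))) = Add(22811, Mul(12, 3481)) = Add(22811, 41772) = 64583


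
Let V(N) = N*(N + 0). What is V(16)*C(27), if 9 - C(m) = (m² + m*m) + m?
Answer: -377856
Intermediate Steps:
V(N) = N² (V(N) = N*N = N²)
C(m) = 9 - m - 2*m² (C(m) = 9 - ((m² + m*m) + m) = 9 - ((m² + m²) + m) = 9 - (2*m² + m) = 9 - (m + 2*m²) = 9 + (-m - 2*m²) = 9 - m - 2*m²)
V(16)*C(27) = 16²*(9 - 1*27 - 2*27²) = 256*(9 - 27 - 2*729) = 256*(9 - 27 - 1458) = 256*(-1476) = -377856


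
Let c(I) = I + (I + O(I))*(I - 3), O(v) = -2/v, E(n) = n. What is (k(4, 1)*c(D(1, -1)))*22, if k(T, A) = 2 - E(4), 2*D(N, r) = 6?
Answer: -132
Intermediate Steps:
D(N, r) = 3 (D(N, r) = (½)*6 = 3)
k(T, A) = -2 (k(T, A) = 2 - 1*4 = 2 - 4 = -2)
c(I) = I + (-3 + I)*(I - 2/I) (c(I) = I + (I - 2/I)*(I - 3) = I + (I - 2/I)*(-3 + I) = I + (-3 + I)*(I - 2/I))
(k(4, 1)*c(D(1, -1)))*22 = -2*(-2 + 3² - 2*3 + 6/3)*22 = -2*(-2 + 9 - 6 + 6*(⅓))*22 = -2*(-2 + 9 - 6 + 2)*22 = -2*3*22 = -6*22 = -132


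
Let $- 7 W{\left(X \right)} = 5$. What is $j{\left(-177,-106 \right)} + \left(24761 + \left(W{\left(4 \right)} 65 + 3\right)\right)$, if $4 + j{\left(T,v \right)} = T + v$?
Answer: $\frac{171014}{7} \approx 24431.0$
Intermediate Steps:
$j{\left(T,v \right)} = -4 + T + v$ ($j{\left(T,v \right)} = -4 + \left(T + v\right) = -4 + T + v$)
$W{\left(X \right)} = - \frac{5}{7}$ ($W{\left(X \right)} = \left(- \frac{1}{7}\right) 5 = - \frac{5}{7}$)
$j{\left(-177,-106 \right)} + \left(24761 + \left(W{\left(4 \right)} 65 + 3\right)\right) = \left(-4 - 177 - 106\right) + \left(24761 + \left(\left(- \frac{5}{7}\right) 65 + 3\right)\right) = -287 + \left(24761 + \left(- \frac{325}{7} + 3\right)\right) = -287 + \left(24761 - \frac{304}{7}\right) = -287 + \frac{173023}{7} = \frac{171014}{7}$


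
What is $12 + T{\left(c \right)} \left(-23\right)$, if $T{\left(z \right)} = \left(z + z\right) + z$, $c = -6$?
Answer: $426$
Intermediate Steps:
$T{\left(z \right)} = 3 z$ ($T{\left(z \right)} = 2 z + z = 3 z$)
$12 + T{\left(c \right)} \left(-23\right) = 12 + 3 \left(-6\right) \left(-23\right) = 12 - -414 = 12 + 414 = 426$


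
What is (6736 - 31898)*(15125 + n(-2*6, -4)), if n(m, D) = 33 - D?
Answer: -381506244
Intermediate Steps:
(6736 - 31898)*(15125 + n(-2*6, -4)) = (6736 - 31898)*(15125 + (33 - 1*(-4))) = -25162*(15125 + (33 + 4)) = -25162*(15125 + 37) = -25162*15162 = -381506244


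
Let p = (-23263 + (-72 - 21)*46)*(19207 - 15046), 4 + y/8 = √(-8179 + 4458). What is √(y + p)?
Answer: √(-114598133 + 488*I) ≈ 0.02 + 10705.0*I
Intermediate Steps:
y = -32 + 488*I (y = -32 + 8*√(-8179 + 4458) = -32 + 8*√(-3721) = -32 + 8*(61*I) = -32 + 488*I ≈ -32.0 + 488.0*I)
p = -114598101 (p = (-23263 - 93*46)*4161 = (-23263 - 4278)*4161 = -27541*4161 = -114598101)
√(y + p) = √((-32 + 488*I) - 114598101) = √(-114598133 + 488*I)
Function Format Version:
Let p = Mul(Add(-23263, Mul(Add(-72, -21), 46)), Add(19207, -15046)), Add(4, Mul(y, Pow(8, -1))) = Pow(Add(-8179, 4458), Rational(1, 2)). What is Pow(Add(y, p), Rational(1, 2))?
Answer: Pow(Add(-114598133, Mul(488, I)), Rational(1, 2)) ≈ Add(0.02, Mul(10705., I))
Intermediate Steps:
y = Add(-32, Mul(488, I)) (y = Add(-32, Mul(8, Pow(Add(-8179, 4458), Rational(1, 2)))) = Add(-32, Mul(8, Pow(-3721, Rational(1, 2)))) = Add(-32, Mul(8, Mul(61, I))) = Add(-32, Mul(488, I)) ≈ Add(-32.000, Mul(488.00, I)))
p = -114598101 (p = Mul(Add(-23263, Mul(-93, 46)), 4161) = Mul(Add(-23263, -4278), 4161) = Mul(-27541, 4161) = -114598101)
Pow(Add(y, p), Rational(1, 2)) = Pow(Add(Add(-32, Mul(488, I)), -114598101), Rational(1, 2)) = Pow(Add(-114598133, Mul(488, I)), Rational(1, 2))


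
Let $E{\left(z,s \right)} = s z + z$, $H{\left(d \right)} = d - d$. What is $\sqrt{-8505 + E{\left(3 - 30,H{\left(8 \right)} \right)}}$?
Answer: $6 i \sqrt{237} \approx 92.369 i$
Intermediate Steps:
$H{\left(d \right)} = 0$
$E{\left(z,s \right)} = z + s z$
$\sqrt{-8505 + E{\left(3 - 30,H{\left(8 \right)} \right)}} = \sqrt{-8505 + \left(3 - 30\right) \left(1 + 0\right)} = \sqrt{-8505 + \left(3 - 30\right) 1} = \sqrt{-8505 - 27} = \sqrt{-8532} = 6 i \sqrt{237}$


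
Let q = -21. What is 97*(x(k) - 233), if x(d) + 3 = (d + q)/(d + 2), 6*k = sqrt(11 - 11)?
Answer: -47821/2 ≈ -23911.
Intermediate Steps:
k = 0 (k = sqrt(11 - 11)/6 = sqrt(0)/6 = (1/6)*0 = 0)
x(d) = -3 + (-21 + d)/(2 + d) (x(d) = -3 + (d - 21)/(d + 2) = -3 + (-21 + d)/(2 + d))
97*(x(k) - 233) = 97*((-27 - 2*0)/(2 + 0) - 233) = 97*((-27 + 0)/2 - 233) = 97*((1/2)*(-27) - 233) = 97*(-27/2 - 233) = 97*(-493/2) = -47821/2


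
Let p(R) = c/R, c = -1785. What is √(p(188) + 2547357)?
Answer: 3*√2500929173/94 ≈ 1596.0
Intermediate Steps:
p(R) = -1785/R
√(p(188) + 2547357) = √(-1785/188 + 2547357) = √(478901331/188) = 3*√2500929173/94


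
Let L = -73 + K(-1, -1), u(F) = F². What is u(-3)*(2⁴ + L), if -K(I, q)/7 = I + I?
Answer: -387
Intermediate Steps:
K(I, q) = -14*I (K(I, q) = -7*(I + I) = -14*I)
L = -59 (L = -73 - 14*(-1) = -73 + 14 = -59)
u(-3)*(2⁴ + L) = (-3)²*(2⁴ - 59) = 9*(16 - 59) = 9*(-43) = -387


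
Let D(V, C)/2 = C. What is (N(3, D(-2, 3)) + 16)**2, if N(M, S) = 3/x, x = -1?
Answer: 169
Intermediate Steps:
D(V, C) = 2*C
N(M, S) = -3 (N(M, S) = 3/(-1) = 3*(-1) = -3)
(N(3, D(-2, 3)) + 16)**2 = (-3 + 16)**2 = 13**2 = 169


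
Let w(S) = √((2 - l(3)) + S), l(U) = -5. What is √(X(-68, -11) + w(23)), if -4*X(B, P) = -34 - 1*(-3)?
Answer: √(31 + 4*√30)/2 ≈ 3.6369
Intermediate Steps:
X(B, P) = 31/4 (X(B, P) = -(-34 - 1*(-3))/4 = -(-34 + 3)/4 = -¼*(-31) = 31/4)
w(S) = √(7 + S) (w(S) = √((2 - 1*(-5)) + S) = √((2 + 5) + S) = √(7 + S))
√(X(-68, -11) + w(23)) = √(31/4 + √(7 + 23)) = √(31/4 + √30)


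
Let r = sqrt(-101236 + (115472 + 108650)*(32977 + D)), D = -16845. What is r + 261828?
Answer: 261828 + 2*sqrt(903858717) ≈ 3.2196e+5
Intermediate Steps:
r = 2*sqrt(903858717) (r = sqrt(-101236 + (115472 + 108650)*(32977 - 16845)) = sqrt(-101236 + 224122*16132) = sqrt(-101236 + 3615536104) = sqrt(3615434868) = 2*sqrt(903858717) ≈ 60129.)
r + 261828 = 2*sqrt(903858717) + 261828 = 261828 + 2*sqrt(903858717)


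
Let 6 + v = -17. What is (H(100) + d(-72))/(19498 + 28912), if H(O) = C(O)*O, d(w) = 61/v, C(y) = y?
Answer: 229939/1113430 ≈ 0.20651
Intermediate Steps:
v = -23 (v = -6 - 17 = -23)
d(w) = -61/23 (d(w) = 61/(-23) = 61*(-1/23) = -61/23)
H(O) = O**2 (H(O) = O*O = O**2)
(H(100) + d(-72))/(19498 + 28912) = (100**2 - 61/23)/(19498 + 28912) = (10000 - 61/23)/48410 = (229939/23)*(1/48410) = 229939/1113430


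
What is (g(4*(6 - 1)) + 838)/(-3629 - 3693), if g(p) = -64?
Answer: -387/3661 ≈ -0.10571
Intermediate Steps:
(g(4*(6 - 1)) + 838)/(-3629 - 3693) = (-64 + 838)/(-3629 - 3693) = 774/(-7322) = 774*(-1/7322) = -387/3661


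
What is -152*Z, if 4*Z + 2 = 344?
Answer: -12996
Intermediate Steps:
Z = 171/2 (Z = -1/2 + (1/4)*344 = -1/2 + 86 = 171/2 ≈ 85.500)
-152*Z = -152*171/2 = -12996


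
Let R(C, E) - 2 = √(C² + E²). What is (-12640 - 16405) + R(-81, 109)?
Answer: -29043 + √18442 ≈ -28907.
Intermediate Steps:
R(C, E) = 2 + √(C² + E²)
(-12640 - 16405) + R(-81, 109) = (-12640 - 16405) + (2 + √((-81)² + 109²)) = -29045 + (2 + √(6561 + 11881)) = -29045 + (2 + √18442) = -29043 + √18442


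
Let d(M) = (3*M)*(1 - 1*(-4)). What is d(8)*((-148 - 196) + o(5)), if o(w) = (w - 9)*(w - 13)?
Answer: -37440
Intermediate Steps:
d(M) = 15*M (d(M) = (3*M)*(1 + 4) = (3*M)*5 = 15*M)
o(w) = (-13 + w)*(-9 + w) (o(w) = (-9 + w)*(-13 + w) = (-13 + w)*(-9 + w))
d(8)*((-148 - 196) + o(5)) = (15*8)*((-148 - 196) + (117 + 5**2 - 22*5)) = 120*(-344 + (117 + 25 - 110)) = 120*(-344 + 32) = 120*(-312) = -37440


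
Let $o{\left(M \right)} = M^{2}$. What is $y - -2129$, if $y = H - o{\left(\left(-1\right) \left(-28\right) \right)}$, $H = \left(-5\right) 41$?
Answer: $1140$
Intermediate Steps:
$H = -205$
$y = -989$ ($y = -205 - \left(\left(-1\right) \left(-28\right)\right)^{2} = -205 - 28^{2} = -205 - 784 = -989$)
$y - -2129 = -989 - -2129 = -989 + 2129 = 1140$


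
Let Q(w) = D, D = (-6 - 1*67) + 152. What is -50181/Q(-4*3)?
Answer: -50181/79 ≈ -635.20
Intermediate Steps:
D = 79 (D = (-6 - 67) + 152 = -73 + 152 = 79)
Q(w) = 79
-50181/Q(-4*3) = -50181/79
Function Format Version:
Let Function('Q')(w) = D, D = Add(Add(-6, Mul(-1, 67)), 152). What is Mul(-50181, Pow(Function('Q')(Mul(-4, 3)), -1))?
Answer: Rational(-50181, 79) ≈ -635.20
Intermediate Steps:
D = 79 (D = Add(Add(-6, -67), 152) = Add(-73, 152) = 79)
Function('Q')(w) = 79
Mul(-50181, Pow(Function('Q')(Mul(-4, 3)), -1)) = Mul(-50181, Pow(79, -1)) = Mul(-50181, Rational(1, 79)) = Rational(-50181, 79)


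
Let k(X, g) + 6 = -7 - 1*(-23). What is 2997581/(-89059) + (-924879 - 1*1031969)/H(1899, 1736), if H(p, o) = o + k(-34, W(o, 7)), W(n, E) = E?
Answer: -89754351229/77748507 ≈ -1154.4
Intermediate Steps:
k(X, g) = 10 (k(X, g) = -6 + (-7 - 1*(-23)) = -6 + (-7 + 23) = -6 + 16 = 10)
H(p, o) = 10 + o (H(p, o) = o + 10 = 10 + o)
2997581/(-89059) + (-924879 - 1*1031969)/H(1899, 1736) = 2997581/(-89059) + (-924879 - 1*1031969)/(10 + 1736) = 2997581*(-1/89059) + (-924879 - 1031969)/1746 = -2997581/89059 - 1956848*1/1746 = -2997581/89059 - 978424/873 = -89754351229/77748507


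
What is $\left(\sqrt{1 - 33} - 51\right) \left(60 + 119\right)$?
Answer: $-9129 + 716 i \sqrt{2} \approx -9129.0 + 1012.6 i$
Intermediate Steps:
$\left(\sqrt{1 - 33} - 51\right) \left(60 + 119\right) = \left(\sqrt{-32} - 51\right) 179 = \left(4 i \sqrt{2} - 51\right) 179 = \left(-51 + 4 i \sqrt{2}\right) 179 = -9129 + 716 i \sqrt{2}$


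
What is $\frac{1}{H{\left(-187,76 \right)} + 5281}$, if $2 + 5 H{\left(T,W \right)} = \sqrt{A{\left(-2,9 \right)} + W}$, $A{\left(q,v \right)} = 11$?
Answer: $\frac{44005}{232372774} - \frac{5 \sqrt{87}}{697118322} \approx 0.00018931$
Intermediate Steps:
$H{\left(T,W \right)} = - \frac{2}{5} + \frac{\sqrt{11 + W}}{5}$
$\frac{1}{H{\left(-187,76 \right)} + 5281} = \frac{1}{\left(- \frac{2}{5} + \frac{\sqrt{11 + 76}}{5}\right) + 5281} = \frac{1}{\left(- \frac{2}{5} + \frac{\sqrt{87}}{5}\right) + 5281} = \frac{1}{\frac{26403}{5} + \frac{\sqrt{87}}{5}}$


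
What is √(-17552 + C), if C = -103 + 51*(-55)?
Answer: 2*I*√5115 ≈ 143.04*I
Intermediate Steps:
C = -2908 (C = -103 - 2805 = -2908)
√(-17552 + C) = √(-17552 - 2908) = √(-20460) = 2*I*√5115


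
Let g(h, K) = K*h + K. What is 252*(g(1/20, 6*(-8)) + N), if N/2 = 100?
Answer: 188496/5 ≈ 37699.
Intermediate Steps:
N = 200 (N = 2*100 = 200)
g(h, K) = K + K*h
252*(g(1/20, 6*(-8)) + N) = 252*((6*(-8))*(1 + 1/20) + 200) = 252*(-48*(1 + 1/20) + 200) = 252*(-48*21/20 + 200) = 252*(-252/5 + 200) = 252*(748/5) = 188496/5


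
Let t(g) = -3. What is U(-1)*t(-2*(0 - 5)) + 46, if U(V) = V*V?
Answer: 43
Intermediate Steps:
U(V) = V²
U(-1)*t(-2*(0 - 5)) + 46 = (-1)²*(-3) + 46 = 1*(-3) + 46 = -3 + 46 = 43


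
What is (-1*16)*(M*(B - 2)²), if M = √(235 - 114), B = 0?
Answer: -704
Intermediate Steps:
M = 11 (M = √121 = 11)
(-1*16)*(M*(B - 2)²) = (-1*16)*(11*(0 - 2)²) = -176*(-2)² = -176*4 = -16*44 = -704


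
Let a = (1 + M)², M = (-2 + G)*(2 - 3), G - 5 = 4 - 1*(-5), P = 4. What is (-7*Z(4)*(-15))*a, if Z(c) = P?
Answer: 50820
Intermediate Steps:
G = 14 (G = 5 + (4 - 1*(-5)) = 5 + (4 + 5) = 5 + 9 = 14)
Z(c) = 4
M = -12 (M = (-2 + 14)*(2 - 3) = 12*(-1) = -12)
a = 121 (a = (1 - 12)² = (-11)² = 121)
(-7*Z(4)*(-15))*a = (-7*4*(-15))*121 = -28*(-15)*121 = 420*121 = 50820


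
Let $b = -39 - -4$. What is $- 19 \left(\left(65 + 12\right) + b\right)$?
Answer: $-798$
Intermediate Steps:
$b = -35$ ($b = -39 + 4 = -35$)
$- 19 \left(\left(65 + 12\right) + b\right) = - 19 \left(\left(65 + 12\right) - 35\right) = - 19 \left(77 - 35\right) = \left(-19\right) 42 = -798$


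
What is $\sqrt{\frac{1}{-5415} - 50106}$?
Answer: $\frac{i \sqrt{4069859865}}{285} \approx 223.84 i$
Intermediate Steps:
$\sqrt{\frac{1}{-5415} - 50106} = \sqrt{- \frac{1}{5415} - 50106} = \sqrt{- \frac{271323991}{5415}} = \frac{i \sqrt{4069859865}}{285}$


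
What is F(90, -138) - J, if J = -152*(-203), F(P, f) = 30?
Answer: -30826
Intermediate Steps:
J = 30856
F(90, -138) - J = 30 - 1*30856 = 30 - 30856 = -30826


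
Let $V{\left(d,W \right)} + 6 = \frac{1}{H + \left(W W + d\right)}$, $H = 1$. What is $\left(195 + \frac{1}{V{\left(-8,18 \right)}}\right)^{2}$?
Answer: $\frac{137179862884}{3613801} \approx 37960.0$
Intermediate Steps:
$V{\left(d,W \right)} = -6 + \frac{1}{1 + d + W^{2}}$ ($V{\left(d,W \right)} = -6 + \frac{1}{1 + \left(W W + d\right)} = -6 + \frac{1}{1 + \left(W^{2} + d\right)} = -6 + \frac{1}{1 + \left(d + W^{2}\right)} = -6 + \frac{1}{1 + d + W^{2}}$)
$\left(195 + \frac{1}{V{\left(-8,18 \right)}}\right)^{2} = \left(195 + \frac{1}{\frac{1}{1 - 8 + 18^{2}} \left(-5 - -48 - 6 \cdot 18^{2}\right)}\right)^{2} = \left(195 + \frac{1}{\frac{1}{1 - 8 + 324} \left(-5 + 48 - 1944\right)}\right)^{2} = \left(195 + \frac{1}{\frac{1}{317} \left(-5 + 48 - 1944\right)}\right)^{2} = \left(195 + \frac{1}{\frac{1}{317} \left(-1901\right)}\right)^{2} = \left(195 + \frac{1}{- \frac{1901}{317}}\right)^{2} = \left(195 - \frac{317}{1901}\right)^{2} = \left(\frac{370378}{1901}\right)^{2} = \frac{137179862884}{3613801}$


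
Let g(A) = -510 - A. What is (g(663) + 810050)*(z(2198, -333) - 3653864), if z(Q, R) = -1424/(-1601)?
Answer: -4731796855874680/1601 ≈ -2.9555e+12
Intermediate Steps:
z(Q, R) = 1424/1601 (z(Q, R) = -1424*(-1/1601) = 1424/1601)
(g(663) + 810050)*(z(2198, -333) - 3653864) = ((-510 - 1*663) + 810050)*(1424/1601 - 3653864) = ((-510 - 663) + 810050)*(-5849834840/1601) = (-1173 + 810050)*(-5849834840/1601) = 808877*(-5849834840/1601) = -4731796855874680/1601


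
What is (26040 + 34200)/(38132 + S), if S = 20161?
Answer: 20080/19431 ≈ 1.0334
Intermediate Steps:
(26040 + 34200)/(38132 + S) = (26040 + 34200)/(38132 + 20161) = 60240/58293 = 60240*(1/58293) = 20080/19431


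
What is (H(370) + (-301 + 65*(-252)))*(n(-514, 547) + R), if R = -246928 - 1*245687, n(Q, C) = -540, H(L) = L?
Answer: 8043851205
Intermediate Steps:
R = -492615 (R = -246928 - 245687 = -492615)
(H(370) + (-301 + 65*(-252)))*(n(-514, 547) + R) = (370 + (-301 + 65*(-252)))*(-540 - 492615) = (370 + (-301 - 16380))*(-493155) = (370 - 16681)*(-493155) = -16311*(-493155) = 8043851205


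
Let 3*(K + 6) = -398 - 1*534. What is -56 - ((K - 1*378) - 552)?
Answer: 3572/3 ≈ 1190.7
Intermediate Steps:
K = -950/3 (K = -6 + (-398 - 1*534)/3 = -6 + (-398 - 534)/3 = -6 + (⅓)*(-932) = -6 - 932/3 = -950/3 ≈ -316.67)
-56 - ((K - 1*378) - 552) = -56 - ((-950/3 - 1*378) - 552) = -56 - ((-950/3 - 378) - 552) = -56 - (-2084/3 - 552) = -56 - 1*(-3740/3) = -56 + 3740/3 = 3572/3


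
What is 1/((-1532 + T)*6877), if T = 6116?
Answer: 1/31524168 ≈ 3.1722e-8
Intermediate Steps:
1/((-1532 + T)*6877) = 1/((-1532 + 6116)*6877) = (1/6877)/4584 = (1/4584)*(1/6877) = 1/31524168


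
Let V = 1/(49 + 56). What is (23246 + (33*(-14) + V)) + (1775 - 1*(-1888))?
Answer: 2776936/105 ≈ 26447.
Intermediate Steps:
V = 1/105 ≈ 0.0095238
(23246 + (33*(-14) + V)) + (1775 - 1*(-1888)) = (23246 + (33*(-14) + 1/105)) + (1775 - 1*(-1888)) = (23246 + (-462 + 1/105)) + (1775 + 1888) = (23246 - 48509/105) + 3663 = 2392321/105 + 3663 = 2776936/105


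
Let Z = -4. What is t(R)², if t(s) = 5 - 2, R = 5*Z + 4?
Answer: 9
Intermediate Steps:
R = -16 (R = 5*(-4) + 4 = -20 + 4 = -16)
t(s) = 3
t(R)² = 3² = 9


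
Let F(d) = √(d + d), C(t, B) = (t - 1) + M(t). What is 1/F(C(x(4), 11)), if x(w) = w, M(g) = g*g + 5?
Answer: √3/12 ≈ 0.14434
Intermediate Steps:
M(g) = 5 + g² (M(g) = g² + 5 = 5 + g²)
C(t, B) = 4 + t + t² (C(t, B) = (t - 1) + (5 + t²) = (-1 + t) + (5 + t²) = 4 + t + t²)
F(d) = √2*√d (F(d) = √(2*d) = √2*√d)
1/F(C(x(4), 11)) = 1/(√2*√(4 + 4 + 4²)) = 1/(√2*√(4 + 4 + 16)) = 1/(√2*√24) = 1/(√2*(2*√6)) = 1/(4*√3) = √3/12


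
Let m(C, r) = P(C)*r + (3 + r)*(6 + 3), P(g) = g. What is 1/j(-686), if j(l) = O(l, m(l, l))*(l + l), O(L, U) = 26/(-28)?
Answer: 1/1274 ≈ 0.00078493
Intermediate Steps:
m(C, r) = 27 + 9*r + C*r (m(C, r) = C*r + (3 + r)*(6 + 3) = C*r + (3 + r)*9 = C*r + (27 + 9*r) = 27 + 9*r + C*r)
O(L, U) = -13/14 (O(L, U) = 26*(-1/28) = -13/14)
j(l) = -13*l/7 (j(l) = -13*(l + l)/14 = -13*l/7)
1/j(-686) = 1/(-13/7*(-686)) = 1/1274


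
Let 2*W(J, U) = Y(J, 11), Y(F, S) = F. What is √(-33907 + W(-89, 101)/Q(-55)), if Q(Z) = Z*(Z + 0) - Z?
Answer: I*√80413875465/1540 ≈ 184.14*I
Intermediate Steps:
W(J, U) = J/2
Q(Z) = Z² - Z (Q(Z) = Z*Z - Z = Z² - Z)
√(-33907 + W(-89, 101)/Q(-55)) = √(-33907 + ((½)*(-89))/((-55*(-1 - 55)))) = √(-33907 - 89/(2*((-55*(-56))))) = √(-33907 - 89/2/3080) = √(-33907 - 89/2*1/3080) = √(-33907 - 89/6160) = √(-208867209/6160) = I*√80413875465/1540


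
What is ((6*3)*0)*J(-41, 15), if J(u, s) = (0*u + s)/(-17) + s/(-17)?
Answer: 0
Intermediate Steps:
J(u, s) = -2*s/17 (J(u, s) = (0 + s)*(-1/17) + s*(-1/17) = s*(-1/17) - s/17 = -s/17 - s/17 = -2*s/17)
((6*3)*0)*J(-41, 15) = ((6*3)*0)*(-2/17*15) = (18*0)*(-30/17) = 0*(-30/17) = 0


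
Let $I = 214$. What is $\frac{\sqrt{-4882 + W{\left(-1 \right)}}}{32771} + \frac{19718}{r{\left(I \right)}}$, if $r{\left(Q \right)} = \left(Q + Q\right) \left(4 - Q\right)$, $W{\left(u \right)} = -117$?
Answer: $- \frac{9859}{44940} + \frac{i \sqrt{4999}}{32771} \approx -0.21938 + 0.0021575 i$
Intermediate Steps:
$r{\left(Q \right)} = 2 Q \left(4 - Q\right)$
$\frac{\sqrt{-4882 + W{\left(-1 \right)}}}{32771} + \frac{19718}{r{\left(I \right)}} = \frac{\sqrt{-4882 - 117}}{32771} + \frac{19718}{2 \cdot 214 \left(4 - 214\right)} = \sqrt{-4999} \cdot \frac{1}{32771} + \frac{19718}{2 \cdot 214 \left(4 - 214\right)} = i \sqrt{4999} \cdot \frac{1}{32771} + \frac{19718}{2 \cdot 214 \left(-210\right)} = \frac{i \sqrt{4999}}{32771} + \frac{19718}{-89880} = \frac{i \sqrt{4999}}{32771} + 19718 \left(- \frac{1}{89880}\right) = \frac{i \sqrt{4999}}{32771} - \frac{9859}{44940} = - \frac{9859}{44940} + \frac{i \sqrt{4999}}{32771}$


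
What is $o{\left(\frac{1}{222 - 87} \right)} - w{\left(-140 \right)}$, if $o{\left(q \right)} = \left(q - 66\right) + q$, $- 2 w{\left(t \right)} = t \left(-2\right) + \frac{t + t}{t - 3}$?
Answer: $\frac{1447756}{19305} \approx 74.994$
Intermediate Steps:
$w{\left(t \right)} = t - \frac{t}{-3 + t}$ ($w{\left(t \right)} = - \frac{t \left(-2\right) + \frac{t + t}{t - 3}}{2} = - \frac{- 2 t + \frac{2 t}{-3 + t}}{2} = t - \frac{t}{-3 + t}$)
$o{\left(q \right)} = -66 + 2 q$ ($o{\left(q \right)} = \left(-66 + q\right) + q = -66 + 2 q$)
$o{\left(\frac{1}{222 - 87} \right)} - w{\left(-140 \right)} = \left(-66 + \frac{2}{222 - 87}\right) - - \frac{140 \left(-4 - 140\right)}{-3 - 140} = \left(-66 + \frac{2}{135}\right) - \left(-140\right) \frac{1}{-143} \left(-144\right) = \left(-66 + 2 \cdot \frac{1}{135}\right) - \left(-140\right) \left(- \frac{1}{143}\right) \left(-144\right) = \left(-66 + \frac{2}{135}\right) - - \frac{20160}{143} = - \frac{8908}{135} + \frac{20160}{143} = \frac{1447756}{19305}$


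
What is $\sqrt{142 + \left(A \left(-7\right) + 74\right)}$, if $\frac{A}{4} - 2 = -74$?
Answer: $6 \sqrt{62} \approx 47.244$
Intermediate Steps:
$A = -288$ ($A = 8 + 4 \left(-74\right) = 8 - 296 = -288$)
$\sqrt{142 + \left(A \left(-7\right) + 74\right)} = \sqrt{142 + \left(\left(-288\right) \left(-7\right) + 74\right)} = \sqrt{142 + \left(2016 + 74\right)} = \sqrt{142 + 2090} = \sqrt{2232} = 6 \sqrt{62}$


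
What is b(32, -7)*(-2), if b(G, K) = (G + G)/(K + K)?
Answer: 64/7 ≈ 9.1429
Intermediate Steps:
b(G, K) = G/K (b(G, K) = (2*G)/((2*K)) = (2*G)*(1/(2*K)) = G/K)
b(32, -7)*(-2) = (32/(-7))*(-2) = (32*(-⅐))*(-2) = -32/7*(-2) = 64/7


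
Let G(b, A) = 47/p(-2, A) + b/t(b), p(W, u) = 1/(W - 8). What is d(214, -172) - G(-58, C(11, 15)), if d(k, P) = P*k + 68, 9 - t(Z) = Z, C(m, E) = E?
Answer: -2430032/67 ≈ -36269.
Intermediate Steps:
t(Z) = 9 - Z
p(W, u) = 1/(-8 + W)
d(k, P) = 68 + P*k
G(b, A) = -470 + b/(9 - b) (G(b, A) = 47/(1/(-8 - 2)) + b/(9 - b) = 47/(1/(-10)) + b/(9 - b) = 47/(-1/10) + b/(9 - b) = 47*(-10) + b/(9 - b) = -470 + b/(9 - b))
d(214, -172) - G(-58, C(11, 15)) = (68 - 172*214) - 3*(1410 - 157*(-58))/(-9 - 58) = (68 - 36808) - 3*(1410 + 9106)/(-67) = -36740 - 3*(-1)*10516/67 = -36740 - 1*(-31548/67) = -36740 + 31548/67 = -2430032/67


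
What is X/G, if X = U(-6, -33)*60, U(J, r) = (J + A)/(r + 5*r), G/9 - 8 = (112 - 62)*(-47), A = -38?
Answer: -20/31617 ≈ -0.00063257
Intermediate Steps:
G = -21078 (G = 72 + 9*((112 - 62)*(-47)) = 72 + 9*(50*(-47)) = 72 + 9*(-2350) = 72 - 21150 = -21078)
U(J, r) = (-38 + J)/(6*r) (U(J, r) = (J - 38)/(r + 5*r) = (-38 + J)/((6*r)) = (-38 + J)*(1/(6*r)) = (-38 + J)/(6*r))
X = 40/3 (X = ((⅙)*(-38 - 6)/(-33))*60 = ((⅙)*(-1/33)*(-44))*60 = (2/9)*60 = 40/3 ≈ 13.333)
X/G = (40/3)/(-21078) = (40/3)*(-1/21078) = -20/31617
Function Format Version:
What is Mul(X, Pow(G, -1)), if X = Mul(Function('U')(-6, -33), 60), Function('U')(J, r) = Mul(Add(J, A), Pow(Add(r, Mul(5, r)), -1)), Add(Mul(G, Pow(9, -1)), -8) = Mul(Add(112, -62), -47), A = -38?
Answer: Rational(-20, 31617) ≈ -0.00063257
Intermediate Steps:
G = -21078 (G = Add(72, Mul(9, Mul(Add(112, -62), -47))) = Add(72, Mul(9, Mul(50, -47))) = Add(72, Mul(9, -2350)) = Add(72, -21150) = -21078)
Function('U')(J, r) = Mul(Rational(1, 6), Pow(r, -1), Add(-38, J)) (Function('U')(J, r) = Mul(Add(J, -38), Pow(Add(r, Mul(5, r)), -1)) = Mul(Add(-38, J), Pow(Mul(6, r), -1)) = Mul(Add(-38, J), Mul(Rational(1, 6), Pow(r, -1))) = Mul(Rational(1, 6), Pow(r, -1), Add(-38, J)))
X = Rational(40, 3) (X = Mul(Mul(Rational(1, 6), Pow(-33, -1), Add(-38, -6)), 60) = Mul(Mul(Rational(1, 6), Rational(-1, 33), -44), 60) = Mul(Rational(2, 9), 60) = Rational(40, 3) ≈ 13.333)
Mul(X, Pow(G, -1)) = Mul(Rational(40, 3), Pow(-21078, -1)) = Mul(Rational(40, 3), Rational(-1, 21078)) = Rational(-20, 31617)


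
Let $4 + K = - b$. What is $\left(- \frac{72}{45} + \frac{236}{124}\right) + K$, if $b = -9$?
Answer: $\frac{822}{155} \approx 5.3032$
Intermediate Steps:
$K = 5$ ($K = -4 - -9 = -4 + 9 = 5$)
$\left(- \frac{72}{45} + \frac{236}{124}\right) + K = \left(- \frac{72}{45} + \frac{236}{124}\right) + 5 = \left(\left(-72\right) \frac{1}{45} + 236 \cdot \frac{1}{124}\right) + 5 = \left(- \frac{8}{5} + \frac{59}{31}\right) + 5 = \frac{47}{155} + 5 = \frac{822}{155}$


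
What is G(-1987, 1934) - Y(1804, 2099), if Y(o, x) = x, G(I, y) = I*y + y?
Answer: -3843023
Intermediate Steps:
G(I, y) = y + I*y
G(-1987, 1934) - Y(1804, 2099) = 1934*(1 - 1987) - 1*2099 = 1934*(-1986) - 2099 = -3840924 - 2099 = -3843023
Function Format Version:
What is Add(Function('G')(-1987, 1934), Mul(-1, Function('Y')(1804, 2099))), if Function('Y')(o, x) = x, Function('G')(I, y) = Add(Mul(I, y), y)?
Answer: -3843023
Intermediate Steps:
Function('G')(I, y) = Add(y, Mul(I, y))
Add(Function('G')(-1987, 1934), Mul(-1, Function('Y')(1804, 2099))) = Add(Mul(1934, Add(1, -1987)), Mul(-1, 2099)) = Add(Mul(1934, -1986), -2099) = Add(-3840924, -2099) = -3843023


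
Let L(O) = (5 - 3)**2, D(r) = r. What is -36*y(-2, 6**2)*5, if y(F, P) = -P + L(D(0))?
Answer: 5760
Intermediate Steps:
L(O) = 4 (L(O) = 2**2 = 4)
y(F, P) = 4 - P (y(F, P) = -P + 4 = 4 - P)
-36*y(-2, 6**2)*5 = -36*(4 - 1*6**2)*5 = -36*(4 - 1*36)*5 = -36*(4 - 36)*5 = -36*(-32)*5 = 1152*5 = 5760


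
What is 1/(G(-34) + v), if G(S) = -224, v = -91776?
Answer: -1/92000 ≈ -1.0870e-5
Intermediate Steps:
1/(G(-34) + v) = 1/(-224 - 91776) = 1/(-92000) = -1/92000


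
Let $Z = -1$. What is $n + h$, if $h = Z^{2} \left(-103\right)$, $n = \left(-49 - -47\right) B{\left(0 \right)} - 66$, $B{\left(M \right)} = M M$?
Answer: $-169$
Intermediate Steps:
$B{\left(M \right)} = M^{2}$
$n = -66$ ($n = \left(-49 - -47\right) 0^{2} - 66 = \left(-49 + 47\right) 0 - 66 = \left(-2\right) 0 - 66 = 0 - 66 = -66$)
$h = -103$ ($h = \left(-1\right)^{2} \left(-103\right) = 1 \left(-103\right) = -103$)
$n + h = -66 - 103 = -169$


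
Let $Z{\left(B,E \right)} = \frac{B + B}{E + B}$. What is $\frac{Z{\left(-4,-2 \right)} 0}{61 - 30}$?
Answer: $0$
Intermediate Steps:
$Z{\left(B,E \right)} = \frac{2 B}{B + E}$
$\frac{Z{\left(-4,-2 \right)} 0}{61 - 30} = \frac{2 \left(-4\right) \frac{1}{-4 - 2} \cdot 0}{61 - 30} = \frac{2 \left(-4\right) \frac{1}{-6} \cdot 0}{31} = 2 \left(-4\right) \left(- \frac{1}{6}\right) 0 \cdot \frac{1}{31} = \frac{4}{3} \cdot 0 \cdot \frac{1}{31} = 0 \cdot \frac{1}{31} = 0$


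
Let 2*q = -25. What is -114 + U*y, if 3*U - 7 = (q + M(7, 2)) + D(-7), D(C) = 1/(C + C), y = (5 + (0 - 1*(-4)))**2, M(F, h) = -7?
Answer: -3174/7 ≈ -453.43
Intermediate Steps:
y = 81 (y = (5 + (0 + 4))**2 = (5 + 4)**2 = 9**2 = 81)
D(C) = 1/(2*C)
q = -25/2 (q = (1/2)*(-25) = -25/2 ≈ -12.500)
U = -88/21 (U = 7/3 + ((-25/2 - 7) + (1/2)/(-7))/3 = 7/3 + (-39/2 + (1/2)*(-1/7))/3 = 7/3 + (-39/2 - 1/14)/3 = 7/3 + (1/3)*(-137/7) = 7/3 - 137/21 = -88/21 ≈ -4.1905)
-114 + U*y = -114 - 88/21*81 = -114 - 2376/7 = -3174/7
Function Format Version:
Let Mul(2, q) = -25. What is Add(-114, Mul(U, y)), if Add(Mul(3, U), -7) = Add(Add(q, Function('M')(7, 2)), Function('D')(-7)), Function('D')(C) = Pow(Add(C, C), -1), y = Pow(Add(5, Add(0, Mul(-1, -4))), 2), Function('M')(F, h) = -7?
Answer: Rational(-3174, 7) ≈ -453.43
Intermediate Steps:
y = 81 (y = Pow(Add(5, Add(0, 4)), 2) = Pow(Add(5, 4), 2) = Pow(9, 2) = 81)
Function('D')(C) = Mul(Rational(1, 2), Pow(C, -1)) (Function('D')(C) = Pow(Mul(2, C), -1) = Mul(Rational(1, 2), Pow(C, -1)))
q = Rational(-25, 2) (q = Mul(Rational(1, 2), -25) = Rational(-25, 2) ≈ -12.500)
U = Rational(-88, 21) (U = Add(Rational(7, 3), Mul(Rational(1, 3), Add(Add(Rational(-25, 2), -7), Mul(Rational(1, 2), Pow(-7, -1))))) = Add(Rational(7, 3), Mul(Rational(1, 3), Add(Rational(-39, 2), Mul(Rational(1, 2), Rational(-1, 7))))) = Add(Rational(7, 3), Mul(Rational(1, 3), Add(Rational(-39, 2), Rational(-1, 14)))) = Add(Rational(7, 3), Mul(Rational(1, 3), Rational(-137, 7))) = Add(Rational(7, 3), Rational(-137, 21)) = Rational(-88, 21) ≈ -4.1905)
Add(-114, Mul(U, y)) = Add(-114, Mul(Rational(-88, 21), 81)) = Add(-114, Rational(-2376, 7)) = Rational(-3174, 7)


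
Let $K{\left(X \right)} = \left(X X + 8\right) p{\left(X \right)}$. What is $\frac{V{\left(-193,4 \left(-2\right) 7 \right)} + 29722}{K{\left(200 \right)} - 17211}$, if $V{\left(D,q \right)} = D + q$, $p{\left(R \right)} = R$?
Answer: $\frac{29473}{7984389} \approx 0.0036913$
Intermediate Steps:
$K{\left(X \right)} = X \left(8 + X^{2}\right)$ ($K{\left(X \right)} = \left(X X + 8\right) X = \left(X^{2} + 8\right) X = \left(8 + X^{2}\right) X = X \left(8 + X^{2}\right)$)
$\frac{V{\left(-193,4 \left(-2\right) 7 \right)} + 29722}{K{\left(200 \right)} - 17211} = \frac{\left(-193 + 4 \left(-2\right) 7\right) + 29722}{200 \left(8 + 200^{2}\right) - 17211} = \frac{\left(-193 - 56\right) + 29722}{200 \left(8 + 40000\right) - 17211} = \frac{\left(-193 - 56\right) + 29722}{200 \cdot 40008 - 17211} = \frac{-249 + 29722}{8001600 - 17211} = \frac{29473}{7984389}$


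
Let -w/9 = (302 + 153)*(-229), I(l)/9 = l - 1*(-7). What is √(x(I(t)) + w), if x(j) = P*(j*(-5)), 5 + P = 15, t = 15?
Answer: 9*√11455 ≈ 963.25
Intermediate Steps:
P = 10 (P = -5 + 15 = 10)
I(l) = 63 + 9*l (I(l) = 9*(l - 1*(-7)) = 9*(l + 7) = 9*(7 + l) = 63 + 9*l)
w = 937755 (w = -9*(302 + 153)*(-229) = -4095*(-229) = -9*(-104195) = 937755)
x(j) = -50*j (x(j) = 10*(j*(-5)) = 10*(-5*j) = -50*j)
√(x(I(t)) + w) = √(-50*(63 + 9*15) + 937755) = √(-50*(63 + 135) + 937755) = √(-50*198 + 937755) = √(-9900 + 937755) = √927855 = 9*√11455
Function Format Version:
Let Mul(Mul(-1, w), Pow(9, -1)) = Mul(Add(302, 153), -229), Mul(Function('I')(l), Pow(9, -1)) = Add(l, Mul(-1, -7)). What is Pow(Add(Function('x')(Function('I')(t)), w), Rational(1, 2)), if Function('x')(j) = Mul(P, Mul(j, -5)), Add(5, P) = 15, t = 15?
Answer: Mul(9, Pow(11455, Rational(1, 2))) ≈ 963.25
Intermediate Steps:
P = 10 (P = Add(-5, 15) = 10)
Function('I')(l) = Add(63, Mul(9, l)) (Function('I')(l) = Mul(9, Add(l, Mul(-1, -7))) = Mul(9, Add(l, 7)) = Mul(9, Add(7, l)) = Add(63, Mul(9, l)))
w = 937755 (w = Mul(-9, Mul(Add(302, 153), -229)) = Mul(-9, Mul(455, -229)) = Mul(-9, -104195) = 937755)
Function('x')(j) = Mul(-50, j) (Function('x')(j) = Mul(10, Mul(j, -5)) = Mul(10, Mul(-5, j)) = Mul(-50, j))
Pow(Add(Function('x')(Function('I')(t)), w), Rational(1, 2)) = Pow(Add(Mul(-50, Add(63, Mul(9, 15))), 937755), Rational(1, 2)) = Pow(Add(Mul(-50, Add(63, 135)), 937755), Rational(1, 2)) = Pow(Add(Mul(-50, 198), 937755), Rational(1, 2)) = Pow(Add(-9900, 937755), Rational(1, 2)) = Pow(927855, Rational(1, 2)) = Mul(9, Pow(11455, Rational(1, 2)))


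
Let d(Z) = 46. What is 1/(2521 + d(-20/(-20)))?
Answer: 1/2567 ≈ 0.00038956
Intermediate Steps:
1/(2521 + d(-20/(-20))) = 1/(2521 + 46) = 1/2567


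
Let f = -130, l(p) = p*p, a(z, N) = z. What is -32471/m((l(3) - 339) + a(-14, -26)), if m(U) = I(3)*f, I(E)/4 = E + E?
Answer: 32471/3120 ≈ 10.407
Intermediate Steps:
l(p) = p**2
I(E) = 8*E (I(E) = 4*(E + E) = 4*(2*E) = 8*E)
m(U) = -3120 (m(U) = (8*3)*(-130) = 24*(-130) = -3120)
-32471/m((l(3) - 339) + a(-14, -26)) = -32471/(-3120) = -32471*(-1/3120) = 32471/3120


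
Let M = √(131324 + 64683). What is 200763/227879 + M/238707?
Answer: 200763/227879 + √196007/238707 ≈ 0.88286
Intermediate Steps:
M = √196007 ≈ 442.73
200763/227879 + M/238707 = 200763/227879 + √196007/238707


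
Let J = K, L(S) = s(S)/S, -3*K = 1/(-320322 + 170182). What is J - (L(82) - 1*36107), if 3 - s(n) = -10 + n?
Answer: 666811452071/18467220 ≈ 36108.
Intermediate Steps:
s(n) = 13 - n (s(n) = 3 - (-10 + n) = 3 + (10 - n) = 13 - n)
K = 1/450420 (K = -1/(3*(-320322 + 170182)) = -1/3/(-150140) = -1/3*(-1/150140) = 1/450420 ≈ 2.2201e-6)
L(S) = (13 - S)/S
J = 1/450420 ≈ 2.2201e-6
J - (L(82) - 1*36107) = 1/450420 - ((13 - 1*82)/82 - 1*36107) = 1/450420 - ((13 - 82)/82 - 36107) = 1/450420 - ((1/82)*(-69) - 36107) = 1/450420 - (-69/82 - 36107) = 1/450420 - 1*(-2960843/82) = 1/450420 + 2960843/82 = 666811452071/18467220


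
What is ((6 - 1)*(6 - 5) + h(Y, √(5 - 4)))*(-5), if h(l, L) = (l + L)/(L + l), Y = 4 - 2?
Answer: -30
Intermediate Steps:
Y = 2
h(l, L) = 1 (h(l, L) = (L + l)/(L + l) = 1)
((6 - 1)*(6 - 5) + h(Y, √(5 - 4)))*(-5) = ((6 - 1)*(6 - 5) + 1)*(-5) = (5*1 + 1)*(-5) = (5 + 1)*(-5) = 6*(-5) = -30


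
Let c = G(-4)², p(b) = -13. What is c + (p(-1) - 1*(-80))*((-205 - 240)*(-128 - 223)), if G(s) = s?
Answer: 10465081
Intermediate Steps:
c = 16 (c = (-4)² = 16)
c + (p(-1) - 1*(-80))*((-205 - 240)*(-128 - 223)) = 16 + (-13 - 1*(-80))*((-205 - 240)*(-128 - 223)) = 16 + (-13 + 80)*(-445*(-351)) = 16 + 67*156195 = 16 + 10465065 = 10465081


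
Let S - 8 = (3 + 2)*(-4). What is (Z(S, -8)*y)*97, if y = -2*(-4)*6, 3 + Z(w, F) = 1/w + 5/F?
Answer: -17266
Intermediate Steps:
S = -12 (S = 8 + (3 + 2)*(-4) = 8 + 5*(-4) = 8 - 20 = -12)
Z(w, F) = -3 + 1/w + 5/F (Z(w, F) = -3 + (1/w + 5/F) = -3 + 1/w + 5/F)
y = 48 (y = 8*6 = 48)
(Z(S, -8)*y)*97 = ((-3 + 1/(-12) + 5/(-8))*48)*97 = ((-3 - 1/12 + 5*(-1/8))*48)*97 = ((-3 - 1/12 - 5/8)*48)*97 = -89/24*48*97 = -178*97 = -17266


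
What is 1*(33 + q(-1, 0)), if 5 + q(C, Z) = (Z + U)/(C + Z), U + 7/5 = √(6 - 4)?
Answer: 147/5 - √2 ≈ 27.986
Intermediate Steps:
U = -7/5 + √2 (U = -7/5 + √(6 - 4) = -7/5 + √2 ≈ 0.014214)
q(C, Z) = -5 + (-7/5 + Z + √2)/(C + Z) (q(C, Z) = -5 + (Z + (-7/5 + √2))/(C + Z) = -5 + (-7/5 + Z + √2)/(C + Z))
1*(33 + q(-1, 0)) = 1*(33 + (-7/5 + √2 - 5*(-1) - 4*0)/(-1 + 0)) = 1*(33 + (-7/5 + √2 + 5 + 0)/(-1)) = 1*(33 - (18/5 + √2)) = 1*(33 + (-18/5 - √2)) = 1*(147/5 - √2) = 147/5 - √2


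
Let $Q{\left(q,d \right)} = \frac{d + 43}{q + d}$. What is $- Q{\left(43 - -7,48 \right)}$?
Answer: $- \frac{13}{14} \approx -0.92857$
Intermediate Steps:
$Q{\left(q,d \right)} = \frac{43 + d}{d + q}$
$- Q{\left(43 - -7,48 \right)} = - \frac{43 + 48}{48 + \left(43 - -7\right)} = - \frac{91}{48 + \left(43 + 7\right)} = - \frac{91}{48 + 50} = - \frac{91}{98} = \left(-1\right) \frac{13}{14} = - \frac{13}{14}$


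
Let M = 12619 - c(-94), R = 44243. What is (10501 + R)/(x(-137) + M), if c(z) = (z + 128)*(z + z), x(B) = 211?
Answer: 27372/9611 ≈ 2.8480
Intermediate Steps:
c(z) = 2*z*(128 + z) (c(z) = (128 + z)*(2*z) = 2*z*(128 + z))
M = 19011 (M = 12619 - 2*(-94)*(128 - 94) = 12619 - 2*(-94)*34 = 12619 - 1*(-6392) = 12619 + 6392 = 19011)
(10501 + R)/(x(-137) + M) = (10501 + 44243)/(211 + 19011) = 54744/19222 = 54744*(1/19222) = 27372/9611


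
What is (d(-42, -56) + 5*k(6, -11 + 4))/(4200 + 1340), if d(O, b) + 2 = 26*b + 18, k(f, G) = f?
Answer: -141/554 ≈ -0.25451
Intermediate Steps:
d(O, b) = 16 + 26*b (d(O, b) = -2 + (26*b + 18) = -2 + (18 + 26*b) = 16 + 26*b)
(d(-42, -56) + 5*k(6, -11 + 4))/(4200 + 1340) = ((16 + 26*(-56)) + 5*6)/(4200 + 1340) = ((16 - 1456) + 30)/5540 = (-1440 + 30)*(1/5540) = -1410*1/5540 = -141/554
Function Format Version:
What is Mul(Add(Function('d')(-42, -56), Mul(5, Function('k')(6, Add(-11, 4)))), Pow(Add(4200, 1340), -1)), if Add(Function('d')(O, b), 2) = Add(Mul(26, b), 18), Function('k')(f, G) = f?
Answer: Rational(-141, 554) ≈ -0.25451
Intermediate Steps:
Function('d')(O, b) = Add(16, Mul(26, b)) (Function('d')(O, b) = Add(-2, Add(Mul(26, b), 18)) = Add(-2, Add(18, Mul(26, b))) = Add(16, Mul(26, b)))
Mul(Add(Function('d')(-42, -56), Mul(5, Function('k')(6, Add(-11, 4)))), Pow(Add(4200, 1340), -1)) = Mul(Add(Add(16, Mul(26, -56)), Mul(5, 6)), Pow(Add(4200, 1340), -1)) = Mul(Add(Add(16, -1456), 30), Pow(5540, -1)) = Mul(Add(-1440, 30), Rational(1, 5540)) = Mul(-1410, Rational(1, 5540)) = Rational(-141, 554)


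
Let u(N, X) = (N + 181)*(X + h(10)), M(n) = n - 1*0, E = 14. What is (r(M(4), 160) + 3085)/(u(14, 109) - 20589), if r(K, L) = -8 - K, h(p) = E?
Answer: 3073/3396 ≈ 0.90489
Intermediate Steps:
h(p) = 14
M(n) = n (M(n) = n + 0 = n)
u(N, X) = (14 + X)*(181 + N) (u(N, X) = (N + 181)*(X + 14) = (181 + N)*(14 + X) = (14 + X)*(181 + N))
(r(M(4), 160) + 3085)/(u(14, 109) - 20589) = ((-8 - 1*4) + 3085)/((2534 + 14*14 + 181*109 + 14*109) - 20589) = ((-8 - 4) + 3085)/((2534 + 196 + 19729 + 1526) - 20589) = (-12 + 3085)/(23985 - 20589) = 3073/3396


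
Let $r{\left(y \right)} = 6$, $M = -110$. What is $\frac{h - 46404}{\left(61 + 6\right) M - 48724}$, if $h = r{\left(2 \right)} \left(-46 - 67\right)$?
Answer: $\frac{7847}{9349} \approx 0.83934$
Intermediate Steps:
$h = -678$ ($h = 6 \left(-46 - 67\right) = 6 \left(-113\right) = -678$)
$\frac{h - 46404}{\left(61 + 6\right) M - 48724} = \frac{-678 - 46404}{\left(61 + 6\right) \left(-110\right) - 48724} = - \frac{47082}{67 \left(-110\right) - 48724} = - \frac{47082}{-7370 - 48724} = - \frac{47082}{-56094} = \left(-47082\right) \left(- \frac{1}{56094}\right) = \frac{7847}{9349}$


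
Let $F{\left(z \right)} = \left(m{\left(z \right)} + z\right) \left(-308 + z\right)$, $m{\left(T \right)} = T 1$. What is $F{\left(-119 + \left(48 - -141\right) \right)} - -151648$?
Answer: $118328$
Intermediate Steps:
$m{\left(T \right)} = T$
$F{\left(z \right)} = 2 z \left(-308 + z\right)$ ($F{\left(z \right)} = \left(z + z\right) \left(-308 + z\right) = 2 z \left(-308 + z\right)$)
$F{\left(-119 + \left(48 - -141\right) \right)} - -151648 = 2 \left(-119 + \left(48 - -141\right)\right) \left(-308 + \left(-119 + \left(48 - -141\right)\right)\right) - -151648 = 2 \left(-119 + \left(48 + 141\right)\right) \left(-308 + \left(-119 + \left(48 + 141\right)\right)\right) + 151648 = 2 \left(-119 + 189\right) \left(-308 + \left(-119 + 189\right)\right) + 151648 = 2 \cdot 70 \left(-308 + 70\right) + 151648 = 2 \cdot 70 \left(-238\right) + 151648 = -33320 + 151648 = 118328$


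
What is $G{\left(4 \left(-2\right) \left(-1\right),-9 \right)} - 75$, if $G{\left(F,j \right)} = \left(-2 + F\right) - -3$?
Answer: $-66$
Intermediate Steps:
$G{\left(F,j \right)} = 1 + F$ ($G{\left(F,j \right)} = \left(-2 + F\right) + 3 = 1 + F$)
$G{\left(4 \left(-2\right) \left(-1\right),-9 \right)} - 75 = \left(1 + 4 \left(-2\right) \left(-1\right)\right) - 75 = \left(1 - -8\right) - 75 = \left(1 + 8\right) - 75 = 9 - 75 = -66$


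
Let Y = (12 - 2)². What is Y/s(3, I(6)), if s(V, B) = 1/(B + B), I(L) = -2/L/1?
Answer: -200/3 ≈ -66.667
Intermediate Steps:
I(L) = -2/L (I(L) = -2/L*1 = -2/L)
s(V, B) = 1/(2*B)
Y = 100 (Y = 10² = 100)
Y/s(3, I(6)) = 100/((1/(2*((-2/6))))) = 100/((1/(2*((-2*⅙))))) = 100/((1/(2*(-⅓)))) = 100/(((½)*(-3))) = 100/(-3/2) = 100*(-⅔) = -200/3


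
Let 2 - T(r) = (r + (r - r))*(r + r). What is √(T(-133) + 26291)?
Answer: I*√9085 ≈ 95.315*I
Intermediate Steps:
T(r) = 2 - 2*r² (T(r) = 2 - (r + (r - r))*(r + r) = 2 - (r + 0)*2*r = 2 - r*2*r = 2 - 2*r²)
√(T(-133) + 26291) = √((2 - 2*(-133)²) + 26291) = √((2 - 2*17689) + 26291) = √((2 - 35378) + 26291) = √(-35376 + 26291) = √(-9085) = I*√9085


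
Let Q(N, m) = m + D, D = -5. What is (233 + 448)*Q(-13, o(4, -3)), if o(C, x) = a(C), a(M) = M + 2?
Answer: 681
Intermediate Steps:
a(M) = 2 + M
o(C, x) = 2 + C
Q(N, m) = -5 + m (Q(N, m) = m - 5 = -5 + m)
(233 + 448)*Q(-13, o(4, -3)) = (233 + 448)*(-5 + (2 + 4)) = 681*(-5 + 6) = 681*1 = 681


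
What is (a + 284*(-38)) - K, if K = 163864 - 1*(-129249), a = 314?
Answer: -303591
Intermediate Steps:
K = 293113 (K = 163864 + 129249 = 293113)
(a + 284*(-38)) - K = (314 + 284*(-38)) - 1*293113 = (314 - 10792) - 293113 = -10478 - 293113 = -303591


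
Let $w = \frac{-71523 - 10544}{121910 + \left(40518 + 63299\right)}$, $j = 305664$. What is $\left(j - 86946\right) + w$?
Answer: $\frac{49370475919}{225727} \approx 2.1872 \cdot 10^{5}$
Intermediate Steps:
$w = - \frac{82067}{225727}$ ($w = - \frac{82067}{121910 + 103817} = - \frac{82067}{225727} \approx -0.36357$)
$\left(j - 86946\right) + w = \left(305664 - 86946\right) - \frac{82067}{225727} = 218718 - \frac{82067}{225727} = \frac{49370475919}{225727}$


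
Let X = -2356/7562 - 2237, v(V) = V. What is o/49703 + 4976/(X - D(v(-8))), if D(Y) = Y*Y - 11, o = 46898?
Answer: -6960577054/5663308929 ≈ -1.2291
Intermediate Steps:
D(Y) = -11 + Y² (D(Y) = Y² - 11 = -11 + Y²)
X = -445225/199 (X = -2356*1/7562 - 2237 = -62/199 - 2237 = -445225/199 ≈ -2237.3)
o/49703 + 4976/(X - D(v(-8))) = 46898/49703 + 4976/(-445225/199 - (-11 + (-8)²)) = 46898*(1/49703) + 4976/(-445225/199 - (-11 + 64)) = 46898/49703 + 4976/(-445225/199 - 1*53) = 46898/49703 + 4976/(-445225/199 - 53) = 46898/49703 + 4976/(-455772/199) = 46898/49703 + 4976*(-199/455772) = 46898/49703 - 247556/113943 = -6960577054/5663308929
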